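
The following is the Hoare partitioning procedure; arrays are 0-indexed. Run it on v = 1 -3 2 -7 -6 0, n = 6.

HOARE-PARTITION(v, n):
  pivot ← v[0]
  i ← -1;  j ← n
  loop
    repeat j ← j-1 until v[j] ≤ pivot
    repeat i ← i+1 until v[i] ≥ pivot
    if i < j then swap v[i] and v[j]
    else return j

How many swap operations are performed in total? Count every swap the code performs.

pivot = v[0] = 1; i = -1, j = 6
j→5 (v[5]=0≤1), i→0 (v[0]=1≥1); i<j, swap → 0 -3 2 -7 -6 1
j→4 (v[4]=-6≤1), i→2 (v[2]=2≥1); i<j, swap → 0 -3 -6 -7 2 1
j→3, i→4; i≥j, return j=3. v = 0 -3 -6 -7 2 1

2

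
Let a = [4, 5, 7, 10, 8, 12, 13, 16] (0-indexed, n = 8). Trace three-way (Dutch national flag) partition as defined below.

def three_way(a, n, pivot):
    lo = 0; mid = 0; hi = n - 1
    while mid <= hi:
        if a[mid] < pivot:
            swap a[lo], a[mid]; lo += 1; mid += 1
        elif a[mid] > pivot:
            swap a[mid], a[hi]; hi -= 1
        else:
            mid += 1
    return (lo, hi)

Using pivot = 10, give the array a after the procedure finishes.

[4, 5, 7, 8, 10, 13, 16, 12]

pivot = 10; lo=0, mid=0, hi=7
a[mid]=4<10: swap a[0],a[0]; lo=1,mid=1 → [4, 5, 7, 10, 8, 12, 13, 16]
a[mid]=5<10: swap a[1],a[1]; lo=2,mid=2 → [4, 5, 7, 10, 8, 12, 13, 16]
a[mid]=7<10: swap a[2],a[2]; lo=3,mid=3 → [4, 5, 7, 10, 8, 12, 13, 16]
a[mid]=10=10: mid=4
a[mid]=8<10: swap a[3],a[4]; lo=4,mid=5 → [4, 5, 7, 8, 10, 12, 13, 16]
a[mid]=12>10: swap a[5],a[7]; hi=6 → [4, 5, 7, 8, 10, 16, 13, 12]
a[mid]=16>10: swap a[5],a[6]; hi=5 → [4, 5, 7, 8, 10, 13, 16, 12]
a[mid]=13>10: swap a[5],a[5]; hi=4 → [4, 5, 7, 8, 10, 13, 16, 12]
end: lo=4, hi=4; a = [4, 5, 7, 8, 10, 13, 16, 12]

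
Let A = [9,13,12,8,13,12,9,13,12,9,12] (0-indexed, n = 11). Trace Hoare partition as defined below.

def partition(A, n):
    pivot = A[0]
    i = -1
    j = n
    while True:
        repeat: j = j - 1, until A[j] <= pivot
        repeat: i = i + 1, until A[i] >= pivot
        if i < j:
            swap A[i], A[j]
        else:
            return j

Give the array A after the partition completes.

pivot = A[0] = 9; i = -1, j = 11
j→9 (A[9]=9≤9), i→0 (A[0]=9≥9); i<j, swap → [9,13,12,8,13,12,9,13,12,9,12]
j→6 (A[6]=9≤9), i→1 (A[1]=13≥9); i<j, swap → [9,9,12,8,13,12,13,13,12,9,12]
j→3 (A[3]=8≤9), i→2 (A[2]=12≥9); i<j, swap → [9,9,8,12,13,12,13,13,12,9,12]
j→2, i→3; i≥j, return j=2. A = [9,9,8,12,13,12,13,13,12,9,12]

[9,9,8,12,13,12,13,13,12,9,12]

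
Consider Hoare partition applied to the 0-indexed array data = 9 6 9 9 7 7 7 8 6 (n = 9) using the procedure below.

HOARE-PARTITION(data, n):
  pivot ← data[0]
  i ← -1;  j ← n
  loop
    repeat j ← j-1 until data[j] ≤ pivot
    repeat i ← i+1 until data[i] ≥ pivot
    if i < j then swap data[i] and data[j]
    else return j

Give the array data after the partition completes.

6 6 8 7 7 7 9 9 9

pivot=9
j stops at 8 (6), i stops at 0 (9); swap ⇒ 6 6 9 9 7 7 7 8 9
j stops at 7 (8), i stops at 2 (9); swap ⇒ 6 6 8 9 7 7 7 9 9
j stops at 6 (7), i stops at 3 (9); swap ⇒ 6 6 8 7 7 7 9 9 9
j stops at 5, i stops at 6; i≥j ⇒ return 5. data=6 6 8 7 7 7 9 9 9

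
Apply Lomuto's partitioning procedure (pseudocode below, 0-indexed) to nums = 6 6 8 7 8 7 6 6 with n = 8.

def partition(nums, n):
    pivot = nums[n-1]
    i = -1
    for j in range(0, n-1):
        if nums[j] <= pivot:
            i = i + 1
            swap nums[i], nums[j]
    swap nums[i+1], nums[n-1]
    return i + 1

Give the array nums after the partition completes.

6 6 6 6 8 7 8 7

pivot=6, i=-1
j=0: 6≤6, i=0, swap(0,0) ⇒ 6 6 8 7 8 7 6 6
j=1: 6≤6, i=1, swap(1,1) ⇒ 6 6 8 7 8 7 6 6
j=2: 8>6, skip
j=3: 7>6, skip
j=4: 8>6, skip
j=5: 7>6, skip
j=6: 6≤6, i=2, swap(2,6) ⇒ 6 6 6 7 8 7 8 6
swap(3,7) ⇒ 6 6 6 6 8 7 8 7; return 3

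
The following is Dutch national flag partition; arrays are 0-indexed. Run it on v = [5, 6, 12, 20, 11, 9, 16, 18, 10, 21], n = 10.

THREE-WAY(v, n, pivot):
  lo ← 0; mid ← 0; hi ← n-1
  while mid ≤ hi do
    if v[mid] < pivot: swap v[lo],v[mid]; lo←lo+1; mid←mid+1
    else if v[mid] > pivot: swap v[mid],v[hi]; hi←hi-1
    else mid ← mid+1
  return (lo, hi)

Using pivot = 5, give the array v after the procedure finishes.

[5, 12, 20, 11, 9, 16, 18, 10, 21, 6]

pivot = 5; lo=0, mid=0, hi=9
v[mid]=5=5: mid=1
v[mid]=6>5: swap v[1],v[9]; hi=8 → [5, 21, 12, 20, 11, 9, 16, 18, 10, 6]
v[mid]=21>5: swap v[1],v[8]; hi=7 → [5, 10, 12, 20, 11, 9, 16, 18, 21, 6]
v[mid]=10>5: swap v[1],v[7]; hi=6 → [5, 18, 12, 20, 11, 9, 16, 10, 21, 6]
v[mid]=18>5: swap v[1],v[6]; hi=5 → [5, 16, 12, 20, 11, 9, 18, 10, 21, 6]
v[mid]=16>5: swap v[1],v[5]; hi=4 → [5, 9, 12, 20, 11, 16, 18, 10, 21, 6]
v[mid]=9>5: swap v[1],v[4]; hi=3 → [5, 11, 12, 20, 9, 16, 18, 10, 21, 6]
v[mid]=11>5: swap v[1],v[3]; hi=2 → [5, 20, 12, 11, 9, 16, 18, 10, 21, 6]
v[mid]=20>5: swap v[1],v[2]; hi=1 → [5, 12, 20, 11, 9, 16, 18, 10, 21, 6]
v[mid]=12>5: swap v[1],v[1]; hi=0 → [5, 12, 20, 11, 9, 16, 18, 10, 21, 6]
end: lo=0, hi=0; v = [5, 12, 20, 11, 9, 16, 18, 10, 21, 6]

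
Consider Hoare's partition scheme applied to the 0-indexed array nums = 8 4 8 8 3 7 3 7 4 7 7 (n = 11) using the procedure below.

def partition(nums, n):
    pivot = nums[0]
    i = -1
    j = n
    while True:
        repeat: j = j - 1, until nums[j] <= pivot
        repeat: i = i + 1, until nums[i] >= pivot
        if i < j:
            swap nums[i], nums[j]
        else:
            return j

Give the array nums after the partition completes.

7 4 7 4 3 7 3 7 8 8 8

pivot = nums[0] = 8; i = -1, j = 11
j→10 (nums[10]=7≤8), i→0 (nums[0]=8≥8); i<j, swap → 7 4 8 8 3 7 3 7 4 7 8
j→9 (nums[9]=7≤8), i→2 (nums[2]=8≥8); i<j, swap → 7 4 7 8 3 7 3 7 4 8 8
j→8 (nums[8]=4≤8), i→3 (nums[3]=8≥8); i<j, swap → 7 4 7 4 3 7 3 7 8 8 8
j→7, i→8; i≥j, return j=7. nums = 7 4 7 4 3 7 3 7 8 8 8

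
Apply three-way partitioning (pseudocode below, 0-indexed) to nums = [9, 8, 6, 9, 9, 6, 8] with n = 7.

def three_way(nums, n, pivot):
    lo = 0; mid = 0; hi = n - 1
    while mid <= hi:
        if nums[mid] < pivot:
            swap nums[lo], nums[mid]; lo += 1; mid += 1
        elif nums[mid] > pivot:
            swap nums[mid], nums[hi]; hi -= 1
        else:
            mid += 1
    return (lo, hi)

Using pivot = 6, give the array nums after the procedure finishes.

[6, 6, 9, 9, 8, 8, 9]

lo=0 mid=0 hi=6
9>6: swap(0,6), hi=5 ⇒ [8, 8, 6, 9, 9, 6, 9]
8>6: swap(0,5), hi=4 ⇒ [6, 8, 6, 9, 9, 8, 9]
6=6: mid=1
8>6: swap(1,4), hi=3 ⇒ [6, 9, 6, 9, 8, 8, 9]
9>6: swap(1,3), hi=2 ⇒ [6, 9, 6, 9, 8, 8, 9]
9>6: swap(1,2), hi=1 ⇒ [6, 6, 9, 9, 8, 8, 9]
6=6: mid=2
done. lo=0 hi=1; nums=[6, 6, 9, 9, 8, 8, 9]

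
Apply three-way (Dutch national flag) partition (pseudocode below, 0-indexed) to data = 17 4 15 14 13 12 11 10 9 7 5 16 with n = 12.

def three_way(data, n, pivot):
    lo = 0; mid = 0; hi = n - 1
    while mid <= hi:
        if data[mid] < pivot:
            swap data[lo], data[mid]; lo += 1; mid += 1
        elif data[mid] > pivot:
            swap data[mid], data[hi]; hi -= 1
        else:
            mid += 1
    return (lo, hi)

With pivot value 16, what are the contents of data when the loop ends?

lo=0 mid=0 hi=11
17>16: swap(0,11), hi=10 ⇒ 16 4 15 14 13 12 11 10 9 7 5 17
16=16: mid=1
4<16: swap(0,1), lo=1 mid=2 ⇒ 4 16 15 14 13 12 11 10 9 7 5 17
15<16: swap(1,2), lo=2 mid=3 ⇒ 4 15 16 14 13 12 11 10 9 7 5 17
14<16: swap(2,3), lo=3 mid=4 ⇒ 4 15 14 16 13 12 11 10 9 7 5 17
13<16: swap(3,4), lo=4 mid=5 ⇒ 4 15 14 13 16 12 11 10 9 7 5 17
12<16: swap(4,5), lo=5 mid=6 ⇒ 4 15 14 13 12 16 11 10 9 7 5 17
11<16: swap(5,6), lo=6 mid=7 ⇒ 4 15 14 13 12 11 16 10 9 7 5 17
10<16: swap(6,7), lo=7 mid=8 ⇒ 4 15 14 13 12 11 10 16 9 7 5 17
9<16: swap(7,8), lo=8 mid=9 ⇒ 4 15 14 13 12 11 10 9 16 7 5 17
7<16: swap(8,9), lo=9 mid=10 ⇒ 4 15 14 13 12 11 10 9 7 16 5 17
5<16: swap(9,10), lo=10 mid=11 ⇒ 4 15 14 13 12 11 10 9 7 5 16 17
done. lo=10 hi=10; data=4 15 14 13 12 11 10 9 7 5 16 17

4 15 14 13 12 11 10 9 7 5 16 17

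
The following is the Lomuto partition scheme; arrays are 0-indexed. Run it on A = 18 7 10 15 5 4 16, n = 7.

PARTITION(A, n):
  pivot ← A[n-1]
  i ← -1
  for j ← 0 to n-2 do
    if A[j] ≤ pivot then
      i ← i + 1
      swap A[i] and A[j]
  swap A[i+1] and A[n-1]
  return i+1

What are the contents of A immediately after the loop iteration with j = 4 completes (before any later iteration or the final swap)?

7 10 15 5 18 4 16

pivot = A[6] = 16; i = -1
j=0: A[0]=18 > 16 → no swap
j=1: A[1]=7 ≤ 16 → i=0, swap A[0],A[1] → 7 18 10 15 5 4 16
j=2: A[2]=10 ≤ 16 → i=1, swap A[1],A[2] → 7 10 18 15 5 4 16
j=3: A[3]=15 ≤ 16 → i=2, swap A[2],A[3] → 7 10 15 18 5 4 16
j=4: A[4]=5 ≤ 16 → i=3, swap A[3],A[4] → 7 10 15 5 18 4 16
(after j=4) A = 7 10 15 5 18 4 16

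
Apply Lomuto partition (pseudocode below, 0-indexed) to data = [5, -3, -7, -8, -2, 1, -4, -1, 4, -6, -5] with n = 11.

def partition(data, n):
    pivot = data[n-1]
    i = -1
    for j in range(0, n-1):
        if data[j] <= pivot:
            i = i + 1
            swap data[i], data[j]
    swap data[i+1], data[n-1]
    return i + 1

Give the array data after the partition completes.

pivot=-5, i=-1
j=0: 5>-5, skip
j=1: -3>-5, skip
j=2: -7≤-5, i=0, swap(0,2) ⇒ [-7, -3, 5, -8, -2, 1, -4, -1, 4, -6, -5]
j=3: -8≤-5, i=1, swap(1,3) ⇒ [-7, -8, 5, -3, -2, 1, -4, -1, 4, -6, -5]
j=4: -2>-5, skip
j=5: 1>-5, skip
j=6: -4>-5, skip
j=7: -1>-5, skip
j=8: 4>-5, skip
j=9: -6≤-5, i=2, swap(2,9) ⇒ [-7, -8, -6, -3, -2, 1, -4, -1, 4, 5, -5]
swap(3,10) ⇒ [-7, -8, -6, -5, -2, 1, -4, -1, 4, 5, -3]; return 3

[-7, -8, -6, -5, -2, 1, -4, -1, 4, 5, -3]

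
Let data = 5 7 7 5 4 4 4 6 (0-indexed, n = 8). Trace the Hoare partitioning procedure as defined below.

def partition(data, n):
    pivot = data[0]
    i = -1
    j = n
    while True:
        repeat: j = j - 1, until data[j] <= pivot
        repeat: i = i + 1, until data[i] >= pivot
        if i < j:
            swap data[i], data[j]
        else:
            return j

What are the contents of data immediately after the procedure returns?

pivot = data[0] = 5; i = -1, j = 8
j→6 (data[6]=4≤5), i→0 (data[0]=5≥5); i<j, swap → 4 7 7 5 4 4 5 6
j→5 (data[5]=4≤5), i→1 (data[1]=7≥5); i<j, swap → 4 4 7 5 4 7 5 6
j→4 (data[4]=4≤5), i→2 (data[2]=7≥5); i<j, swap → 4 4 4 5 7 7 5 6
j→3, i→3; i≥j, return j=3. data = 4 4 4 5 7 7 5 6

4 4 4 5 7 7 5 6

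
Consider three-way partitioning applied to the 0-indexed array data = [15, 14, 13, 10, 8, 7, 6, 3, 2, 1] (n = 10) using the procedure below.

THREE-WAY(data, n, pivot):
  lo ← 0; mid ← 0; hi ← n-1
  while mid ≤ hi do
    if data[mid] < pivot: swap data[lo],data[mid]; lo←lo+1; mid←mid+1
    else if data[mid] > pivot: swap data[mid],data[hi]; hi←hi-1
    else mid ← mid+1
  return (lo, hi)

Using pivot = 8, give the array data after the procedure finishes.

[1, 2, 3, 6, 7, 8, 10, 13, 14, 15]

pivot = 8; lo=0, mid=0, hi=9
data[mid]=15>8: swap data[0],data[9]; hi=8 → [1, 14, 13, 10, 8, 7, 6, 3, 2, 15]
data[mid]=1<8: swap data[0],data[0]; lo=1,mid=1 → [1, 14, 13, 10, 8, 7, 6, 3, 2, 15]
data[mid]=14>8: swap data[1],data[8]; hi=7 → [1, 2, 13, 10, 8, 7, 6, 3, 14, 15]
data[mid]=2<8: swap data[1],data[1]; lo=2,mid=2 → [1, 2, 13, 10, 8, 7, 6, 3, 14, 15]
data[mid]=13>8: swap data[2],data[7]; hi=6 → [1, 2, 3, 10, 8, 7, 6, 13, 14, 15]
data[mid]=3<8: swap data[2],data[2]; lo=3,mid=3 → [1, 2, 3, 10, 8, 7, 6, 13, 14, 15]
data[mid]=10>8: swap data[3],data[6]; hi=5 → [1, 2, 3, 6, 8, 7, 10, 13, 14, 15]
data[mid]=6<8: swap data[3],data[3]; lo=4,mid=4 → [1, 2, 3, 6, 8, 7, 10, 13, 14, 15]
data[mid]=8=8: mid=5
data[mid]=7<8: swap data[4],data[5]; lo=5,mid=6 → [1, 2, 3, 6, 7, 8, 10, 13, 14, 15]
end: lo=5, hi=5; data = [1, 2, 3, 6, 7, 8, 10, 13, 14, 15]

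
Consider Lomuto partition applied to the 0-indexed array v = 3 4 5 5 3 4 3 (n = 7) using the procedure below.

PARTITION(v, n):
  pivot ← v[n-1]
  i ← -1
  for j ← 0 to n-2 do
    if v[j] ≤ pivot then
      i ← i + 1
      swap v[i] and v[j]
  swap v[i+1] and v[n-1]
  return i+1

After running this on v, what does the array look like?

pivot=3, i=-1
j=0: 3≤3, i=0, swap(0,0) ⇒ 3 4 5 5 3 4 3
j=1: 4>3, skip
j=2: 5>3, skip
j=3: 5>3, skip
j=4: 3≤3, i=1, swap(1,4) ⇒ 3 3 5 5 4 4 3
j=5: 4>3, skip
swap(2,6) ⇒ 3 3 3 5 4 4 5; return 2

3 3 3 5 4 4 5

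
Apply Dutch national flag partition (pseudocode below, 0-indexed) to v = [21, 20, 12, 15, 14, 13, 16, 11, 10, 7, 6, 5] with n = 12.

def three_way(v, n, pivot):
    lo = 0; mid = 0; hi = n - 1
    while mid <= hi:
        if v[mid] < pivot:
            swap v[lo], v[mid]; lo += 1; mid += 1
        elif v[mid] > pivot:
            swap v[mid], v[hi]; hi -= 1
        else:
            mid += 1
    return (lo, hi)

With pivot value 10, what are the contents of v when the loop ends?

[5, 6, 7, 10, 13, 16, 11, 14, 15, 12, 20, 21]

pivot = 10; lo=0, mid=0, hi=11
v[mid]=21>10: swap v[0],v[11]; hi=10 → [5, 20, 12, 15, 14, 13, 16, 11, 10, 7, 6, 21]
v[mid]=5<10: swap v[0],v[0]; lo=1,mid=1 → [5, 20, 12, 15, 14, 13, 16, 11, 10, 7, 6, 21]
v[mid]=20>10: swap v[1],v[10]; hi=9 → [5, 6, 12, 15, 14, 13, 16, 11, 10, 7, 20, 21]
v[mid]=6<10: swap v[1],v[1]; lo=2,mid=2 → [5, 6, 12, 15, 14, 13, 16, 11, 10, 7, 20, 21]
v[mid]=12>10: swap v[2],v[9]; hi=8 → [5, 6, 7, 15, 14, 13, 16, 11, 10, 12, 20, 21]
v[mid]=7<10: swap v[2],v[2]; lo=3,mid=3 → [5, 6, 7, 15, 14, 13, 16, 11, 10, 12, 20, 21]
v[mid]=15>10: swap v[3],v[8]; hi=7 → [5, 6, 7, 10, 14, 13, 16, 11, 15, 12, 20, 21]
v[mid]=10=10: mid=4
v[mid]=14>10: swap v[4],v[7]; hi=6 → [5, 6, 7, 10, 11, 13, 16, 14, 15, 12, 20, 21]
v[mid]=11>10: swap v[4],v[6]; hi=5 → [5, 6, 7, 10, 16, 13, 11, 14, 15, 12, 20, 21]
v[mid]=16>10: swap v[4],v[5]; hi=4 → [5, 6, 7, 10, 13, 16, 11, 14, 15, 12, 20, 21]
v[mid]=13>10: swap v[4],v[4]; hi=3 → [5, 6, 7, 10, 13, 16, 11, 14, 15, 12, 20, 21]
end: lo=3, hi=3; v = [5, 6, 7, 10, 13, 16, 11, 14, 15, 12, 20, 21]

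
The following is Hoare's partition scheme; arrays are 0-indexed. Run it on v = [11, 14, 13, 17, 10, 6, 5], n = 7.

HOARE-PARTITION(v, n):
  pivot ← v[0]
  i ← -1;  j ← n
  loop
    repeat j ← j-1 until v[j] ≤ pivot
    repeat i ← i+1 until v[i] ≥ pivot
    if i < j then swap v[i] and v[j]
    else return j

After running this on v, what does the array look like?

[5, 6, 10, 17, 13, 14, 11]

pivot = v[0] = 11; i = -1, j = 7
j→6 (v[6]=5≤11), i→0 (v[0]=11≥11); i<j, swap → [5, 14, 13, 17, 10, 6, 11]
j→5 (v[5]=6≤11), i→1 (v[1]=14≥11); i<j, swap → [5, 6, 13, 17, 10, 14, 11]
j→4 (v[4]=10≤11), i→2 (v[2]=13≥11); i<j, swap → [5, 6, 10, 17, 13, 14, 11]
j→2, i→3; i≥j, return j=2. v = [5, 6, 10, 17, 13, 14, 11]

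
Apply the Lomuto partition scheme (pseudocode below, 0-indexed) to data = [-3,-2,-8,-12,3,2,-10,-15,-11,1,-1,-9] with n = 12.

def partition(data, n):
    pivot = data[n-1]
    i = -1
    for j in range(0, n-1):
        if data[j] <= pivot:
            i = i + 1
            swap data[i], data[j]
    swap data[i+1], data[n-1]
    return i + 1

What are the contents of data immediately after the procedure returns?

pivot = data[11] = -9; i = -1
j=0: data[0]=-3 > -9 → no swap
j=1: data[1]=-2 > -9 → no swap
j=2: data[2]=-8 > -9 → no swap
j=3: data[3]=-12 ≤ -9 → i=0, swap data[0],data[3] → [-12,-2,-8,-3,3,2,-10,-15,-11,1,-1,-9]
j=4: data[4]=3 > -9 → no swap
j=5: data[5]=2 > -9 → no swap
j=6: data[6]=-10 ≤ -9 → i=1, swap data[1],data[6] → [-12,-10,-8,-3,3,2,-2,-15,-11,1,-1,-9]
j=7: data[7]=-15 ≤ -9 → i=2, swap data[2],data[7] → [-12,-10,-15,-3,3,2,-2,-8,-11,1,-1,-9]
j=8: data[8]=-11 ≤ -9 → i=3, swap data[3],data[8] → [-12,-10,-15,-11,3,2,-2,-8,-3,1,-1,-9]
j=9: data[9]=1 > -9 → no swap
j=10: data[10]=-1 > -9 → no swap
final swap data[4],data[11] → [-12,-10,-15,-11,-9,2,-2,-8,-3,1,-1,3]; return 4

[-12,-10,-15,-11,-9,2,-2,-8,-3,1,-1,3]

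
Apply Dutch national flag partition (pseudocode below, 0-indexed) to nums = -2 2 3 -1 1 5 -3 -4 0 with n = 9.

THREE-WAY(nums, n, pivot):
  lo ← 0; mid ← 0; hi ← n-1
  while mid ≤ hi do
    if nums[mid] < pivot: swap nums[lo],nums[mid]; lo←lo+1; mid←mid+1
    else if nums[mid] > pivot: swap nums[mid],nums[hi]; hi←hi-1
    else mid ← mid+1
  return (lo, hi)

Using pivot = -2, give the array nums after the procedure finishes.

lo=0 mid=0 hi=8
-2=-2: mid=1
2>-2: swap(1,8), hi=7 ⇒ -2 0 3 -1 1 5 -3 -4 2
0>-2: swap(1,7), hi=6 ⇒ -2 -4 3 -1 1 5 -3 0 2
-4<-2: swap(0,1), lo=1 mid=2 ⇒ -4 -2 3 -1 1 5 -3 0 2
3>-2: swap(2,6), hi=5 ⇒ -4 -2 -3 -1 1 5 3 0 2
-3<-2: swap(1,2), lo=2 mid=3 ⇒ -4 -3 -2 -1 1 5 3 0 2
-1>-2: swap(3,5), hi=4 ⇒ -4 -3 -2 5 1 -1 3 0 2
5>-2: swap(3,4), hi=3 ⇒ -4 -3 -2 1 5 -1 3 0 2
1>-2: swap(3,3), hi=2 ⇒ -4 -3 -2 1 5 -1 3 0 2
done. lo=2 hi=2; nums=-4 -3 -2 1 5 -1 3 0 2

-4 -3 -2 1 5 -1 3 0 2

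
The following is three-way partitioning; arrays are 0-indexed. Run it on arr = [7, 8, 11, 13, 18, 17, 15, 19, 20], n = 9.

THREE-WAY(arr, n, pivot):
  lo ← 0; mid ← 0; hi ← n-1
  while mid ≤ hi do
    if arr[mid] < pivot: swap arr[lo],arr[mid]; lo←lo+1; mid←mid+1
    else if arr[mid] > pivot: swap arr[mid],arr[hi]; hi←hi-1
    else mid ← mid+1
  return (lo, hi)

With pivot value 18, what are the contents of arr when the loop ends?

lo=0 mid=0 hi=8
7<18: swap(0,0), lo=1 mid=1 ⇒ [7, 8, 11, 13, 18, 17, 15, 19, 20]
8<18: swap(1,1), lo=2 mid=2 ⇒ [7, 8, 11, 13, 18, 17, 15, 19, 20]
11<18: swap(2,2), lo=3 mid=3 ⇒ [7, 8, 11, 13, 18, 17, 15, 19, 20]
13<18: swap(3,3), lo=4 mid=4 ⇒ [7, 8, 11, 13, 18, 17, 15, 19, 20]
18=18: mid=5
17<18: swap(4,5), lo=5 mid=6 ⇒ [7, 8, 11, 13, 17, 18, 15, 19, 20]
15<18: swap(5,6), lo=6 mid=7 ⇒ [7, 8, 11, 13, 17, 15, 18, 19, 20]
19>18: swap(7,8), hi=7 ⇒ [7, 8, 11, 13, 17, 15, 18, 20, 19]
20>18: swap(7,7), hi=6 ⇒ [7, 8, 11, 13, 17, 15, 18, 20, 19]
done. lo=6 hi=6; arr=[7, 8, 11, 13, 17, 15, 18, 20, 19]

[7, 8, 11, 13, 17, 15, 18, 20, 19]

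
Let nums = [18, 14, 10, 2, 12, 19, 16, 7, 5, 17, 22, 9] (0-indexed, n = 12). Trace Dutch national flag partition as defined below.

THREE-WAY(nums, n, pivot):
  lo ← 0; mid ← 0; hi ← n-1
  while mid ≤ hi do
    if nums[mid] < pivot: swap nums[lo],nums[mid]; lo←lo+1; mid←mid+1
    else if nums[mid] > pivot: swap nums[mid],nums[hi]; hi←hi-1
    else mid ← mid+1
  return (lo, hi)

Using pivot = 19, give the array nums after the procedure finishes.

pivot = 19; lo=0, mid=0, hi=11
nums[mid]=18<19: swap nums[0],nums[0]; lo=1,mid=1 → [18, 14, 10, 2, 12, 19, 16, 7, 5, 17, 22, 9]
nums[mid]=14<19: swap nums[1],nums[1]; lo=2,mid=2 → [18, 14, 10, 2, 12, 19, 16, 7, 5, 17, 22, 9]
nums[mid]=10<19: swap nums[2],nums[2]; lo=3,mid=3 → [18, 14, 10, 2, 12, 19, 16, 7, 5, 17, 22, 9]
nums[mid]=2<19: swap nums[3],nums[3]; lo=4,mid=4 → [18, 14, 10, 2, 12, 19, 16, 7, 5, 17, 22, 9]
nums[mid]=12<19: swap nums[4],nums[4]; lo=5,mid=5 → [18, 14, 10, 2, 12, 19, 16, 7, 5, 17, 22, 9]
nums[mid]=19=19: mid=6
nums[mid]=16<19: swap nums[5],nums[6]; lo=6,mid=7 → [18, 14, 10, 2, 12, 16, 19, 7, 5, 17, 22, 9]
nums[mid]=7<19: swap nums[6],nums[7]; lo=7,mid=8 → [18, 14, 10, 2, 12, 16, 7, 19, 5, 17, 22, 9]
nums[mid]=5<19: swap nums[7],nums[8]; lo=8,mid=9 → [18, 14, 10, 2, 12, 16, 7, 5, 19, 17, 22, 9]
nums[mid]=17<19: swap nums[8],nums[9]; lo=9,mid=10 → [18, 14, 10, 2, 12, 16, 7, 5, 17, 19, 22, 9]
nums[mid]=22>19: swap nums[10],nums[11]; hi=10 → [18, 14, 10, 2, 12, 16, 7, 5, 17, 19, 9, 22]
nums[mid]=9<19: swap nums[9],nums[10]; lo=10,mid=11 → [18, 14, 10, 2, 12, 16, 7, 5, 17, 9, 19, 22]
end: lo=10, hi=10; nums = [18, 14, 10, 2, 12, 16, 7, 5, 17, 9, 19, 22]

[18, 14, 10, 2, 12, 16, 7, 5, 17, 9, 19, 22]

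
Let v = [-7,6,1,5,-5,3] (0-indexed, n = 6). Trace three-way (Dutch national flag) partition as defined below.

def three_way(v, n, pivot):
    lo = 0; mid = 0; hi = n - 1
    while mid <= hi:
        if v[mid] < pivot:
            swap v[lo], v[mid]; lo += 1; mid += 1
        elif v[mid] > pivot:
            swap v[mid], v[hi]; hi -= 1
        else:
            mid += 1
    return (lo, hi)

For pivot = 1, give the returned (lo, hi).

lo=0 mid=0 hi=5
-7<1: swap(0,0), lo=1 mid=1 ⇒ [-7,6,1,5,-5,3]
6>1: swap(1,5), hi=4 ⇒ [-7,3,1,5,-5,6]
3>1: swap(1,4), hi=3 ⇒ [-7,-5,1,5,3,6]
-5<1: swap(1,1), lo=2 mid=2 ⇒ [-7,-5,1,5,3,6]
1=1: mid=3
5>1: swap(3,3), hi=2 ⇒ [-7,-5,1,5,3,6]
done. lo=2 hi=2; v=[-7,-5,1,5,3,6]

(2, 2)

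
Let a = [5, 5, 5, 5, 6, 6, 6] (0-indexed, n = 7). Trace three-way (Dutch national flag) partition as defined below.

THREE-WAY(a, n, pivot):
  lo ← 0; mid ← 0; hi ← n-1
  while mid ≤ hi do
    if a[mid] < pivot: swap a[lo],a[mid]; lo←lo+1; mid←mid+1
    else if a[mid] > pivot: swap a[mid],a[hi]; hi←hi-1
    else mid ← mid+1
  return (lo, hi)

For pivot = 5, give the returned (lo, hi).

(0, 3)

pivot = 5; lo=0, mid=0, hi=6
a[mid]=5=5: mid=1
a[mid]=5=5: mid=2
a[mid]=5=5: mid=3
a[mid]=5=5: mid=4
a[mid]=6>5: swap a[4],a[6]; hi=5 → [5, 5, 5, 5, 6, 6, 6]
a[mid]=6>5: swap a[4],a[5]; hi=4 → [5, 5, 5, 5, 6, 6, 6]
a[mid]=6>5: swap a[4],a[4]; hi=3 → [5, 5, 5, 5, 6, 6, 6]
end: lo=0, hi=3; a = [5, 5, 5, 5, 6, 6, 6]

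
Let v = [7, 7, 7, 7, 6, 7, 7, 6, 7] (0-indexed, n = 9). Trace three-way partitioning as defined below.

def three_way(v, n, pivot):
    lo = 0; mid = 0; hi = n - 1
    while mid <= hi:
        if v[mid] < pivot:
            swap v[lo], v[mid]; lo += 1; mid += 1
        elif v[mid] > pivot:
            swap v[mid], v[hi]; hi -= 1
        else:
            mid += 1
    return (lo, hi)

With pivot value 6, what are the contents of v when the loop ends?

pivot = 6; lo=0, mid=0, hi=8
v[mid]=7>6: swap v[0],v[8]; hi=7 → [7, 7, 7, 7, 6, 7, 7, 6, 7]
v[mid]=7>6: swap v[0],v[7]; hi=6 → [6, 7, 7, 7, 6, 7, 7, 7, 7]
v[mid]=6=6: mid=1
v[mid]=7>6: swap v[1],v[6]; hi=5 → [6, 7, 7, 7, 6, 7, 7, 7, 7]
v[mid]=7>6: swap v[1],v[5]; hi=4 → [6, 7, 7, 7, 6, 7, 7, 7, 7]
v[mid]=7>6: swap v[1],v[4]; hi=3 → [6, 6, 7, 7, 7, 7, 7, 7, 7]
v[mid]=6=6: mid=2
v[mid]=7>6: swap v[2],v[3]; hi=2 → [6, 6, 7, 7, 7, 7, 7, 7, 7]
v[mid]=7>6: swap v[2],v[2]; hi=1 → [6, 6, 7, 7, 7, 7, 7, 7, 7]
end: lo=0, hi=1; v = [6, 6, 7, 7, 7, 7, 7, 7, 7]

[6, 6, 7, 7, 7, 7, 7, 7, 7]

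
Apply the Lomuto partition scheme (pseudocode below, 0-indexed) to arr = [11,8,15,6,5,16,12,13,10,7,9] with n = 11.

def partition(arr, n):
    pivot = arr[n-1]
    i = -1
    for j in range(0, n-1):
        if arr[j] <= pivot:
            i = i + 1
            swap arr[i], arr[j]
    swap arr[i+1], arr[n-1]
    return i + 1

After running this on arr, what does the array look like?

pivot = arr[10] = 9; i = -1
j=0: arr[0]=11 > 9 → no swap
j=1: arr[1]=8 ≤ 9 → i=0, swap arr[0],arr[1] → [8,11,15,6,5,16,12,13,10,7,9]
j=2: arr[2]=15 > 9 → no swap
j=3: arr[3]=6 ≤ 9 → i=1, swap arr[1],arr[3] → [8,6,15,11,5,16,12,13,10,7,9]
j=4: arr[4]=5 ≤ 9 → i=2, swap arr[2],arr[4] → [8,6,5,11,15,16,12,13,10,7,9]
j=5: arr[5]=16 > 9 → no swap
j=6: arr[6]=12 > 9 → no swap
j=7: arr[7]=13 > 9 → no swap
j=8: arr[8]=10 > 9 → no swap
j=9: arr[9]=7 ≤ 9 → i=3, swap arr[3],arr[9] → [8,6,5,7,15,16,12,13,10,11,9]
final swap arr[4],arr[10] → [8,6,5,7,9,16,12,13,10,11,15]; return 4

[8,6,5,7,9,16,12,13,10,11,15]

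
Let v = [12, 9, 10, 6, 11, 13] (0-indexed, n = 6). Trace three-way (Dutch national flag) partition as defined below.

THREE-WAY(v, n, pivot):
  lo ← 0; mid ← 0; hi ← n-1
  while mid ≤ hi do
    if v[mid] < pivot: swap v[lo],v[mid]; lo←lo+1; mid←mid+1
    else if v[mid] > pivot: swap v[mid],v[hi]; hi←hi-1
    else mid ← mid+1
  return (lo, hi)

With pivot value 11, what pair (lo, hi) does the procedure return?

(3, 3)

pivot = 11; lo=0, mid=0, hi=5
v[mid]=12>11: swap v[0],v[5]; hi=4 → [13, 9, 10, 6, 11, 12]
v[mid]=13>11: swap v[0],v[4]; hi=3 → [11, 9, 10, 6, 13, 12]
v[mid]=11=11: mid=1
v[mid]=9<11: swap v[0],v[1]; lo=1,mid=2 → [9, 11, 10, 6, 13, 12]
v[mid]=10<11: swap v[1],v[2]; lo=2,mid=3 → [9, 10, 11, 6, 13, 12]
v[mid]=6<11: swap v[2],v[3]; lo=3,mid=4 → [9, 10, 6, 11, 13, 12]
end: lo=3, hi=3; v = [9, 10, 6, 11, 13, 12]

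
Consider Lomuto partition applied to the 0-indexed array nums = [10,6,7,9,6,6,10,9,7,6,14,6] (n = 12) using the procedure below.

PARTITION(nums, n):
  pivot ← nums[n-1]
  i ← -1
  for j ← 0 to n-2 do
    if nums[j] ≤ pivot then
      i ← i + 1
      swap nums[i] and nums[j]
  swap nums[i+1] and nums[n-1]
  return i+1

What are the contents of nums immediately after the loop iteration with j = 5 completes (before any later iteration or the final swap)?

pivot=6, i=-1
j=0: 10>6, skip
j=1: 6≤6, i=0, swap(0,1) ⇒ [6,10,7,9,6,6,10,9,7,6,14,6]
j=2: 7>6, skip
j=3: 9>6, skip
j=4: 6≤6, i=1, swap(1,4) ⇒ [6,6,7,9,10,6,10,9,7,6,14,6]
j=5: 6≤6, i=2, swap(2,5) ⇒ [6,6,6,9,10,7,10,9,7,6,14,6]
(after j=5) nums = [6,6,6,9,10,7,10,9,7,6,14,6]

[6,6,6,9,10,7,10,9,7,6,14,6]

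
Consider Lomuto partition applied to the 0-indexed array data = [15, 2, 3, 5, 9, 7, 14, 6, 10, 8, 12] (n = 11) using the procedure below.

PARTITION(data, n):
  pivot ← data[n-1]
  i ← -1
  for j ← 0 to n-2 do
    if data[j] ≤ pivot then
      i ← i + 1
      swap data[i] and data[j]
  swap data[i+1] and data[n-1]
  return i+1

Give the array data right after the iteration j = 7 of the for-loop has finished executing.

[2, 3, 5, 9, 7, 6, 14, 15, 10, 8, 12]

pivot=12, i=-1
j=0: 15>12, skip
j=1: 2≤12, i=0, swap(0,1) ⇒ [2, 15, 3, 5, 9, 7, 14, 6, 10, 8, 12]
j=2: 3≤12, i=1, swap(1,2) ⇒ [2, 3, 15, 5, 9, 7, 14, 6, 10, 8, 12]
j=3: 5≤12, i=2, swap(2,3) ⇒ [2, 3, 5, 15, 9, 7, 14, 6, 10, 8, 12]
j=4: 9≤12, i=3, swap(3,4) ⇒ [2, 3, 5, 9, 15, 7, 14, 6, 10, 8, 12]
j=5: 7≤12, i=4, swap(4,5) ⇒ [2, 3, 5, 9, 7, 15, 14, 6, 10, 8, 12]
j=6: 14>12, skip
j=7: 6≤12, i=5, swap(5,7) ⇒ [2, 3, 5, 9, 7, 6, 14, 15, 10, 8, 12]
(after j=7) data = [2, 3, 5, 9, 7, 6, 14, 15, 10, 8, 12]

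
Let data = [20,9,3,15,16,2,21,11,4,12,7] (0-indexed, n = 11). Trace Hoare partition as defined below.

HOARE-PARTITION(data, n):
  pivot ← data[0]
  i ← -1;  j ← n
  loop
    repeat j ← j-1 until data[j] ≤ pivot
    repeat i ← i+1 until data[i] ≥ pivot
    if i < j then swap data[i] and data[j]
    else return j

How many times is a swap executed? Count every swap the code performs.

pivot = data[0] = 20; i = -1, j = 11
j→10 (data[10]=7≤20), i→0 (data[0]=20≥20); i<j, swap → [7,9,3,15,16,2,21,11,4,12,20]
j→9 (data[9]=12≤20), i→6 (data[6]=21≥20); i<j, swap → [7,9,3,15,16,2,12,11,4,21,20]
j→8, i→9; i≥j, return j=8. data = [7,9,3,15,16,2,12,11,4,21,20]

2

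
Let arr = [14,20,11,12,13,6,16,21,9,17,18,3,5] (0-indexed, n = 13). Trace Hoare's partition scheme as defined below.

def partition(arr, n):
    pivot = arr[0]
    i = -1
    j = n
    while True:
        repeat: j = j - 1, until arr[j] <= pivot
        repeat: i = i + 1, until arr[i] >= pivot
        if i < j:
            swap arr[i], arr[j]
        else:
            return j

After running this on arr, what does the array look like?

[5,3,11,12,13,6,9,21,16,17,18,20,14]

pivot=14
j stops at 12 (5), i stops at 0 (14); swap ⇒ [5,20,11,12,13,6,16,21,9,17,18,3,14]
j stops at 11 (3), i stops at 1 (20); swap ⇒ [5,3,11,12,13,6,16,21,9,17,18,20,14]
j stops at 8 (9), i stops at 6 (16); swap ⇒ [5,3,11,12,13,6,9,21,16,17,18,20,14]
j stops at 6, i stops at 7; i≥j ⇒ return 6. arr=[5,3,11,12,13,6,9,21,16,17,18,20,14]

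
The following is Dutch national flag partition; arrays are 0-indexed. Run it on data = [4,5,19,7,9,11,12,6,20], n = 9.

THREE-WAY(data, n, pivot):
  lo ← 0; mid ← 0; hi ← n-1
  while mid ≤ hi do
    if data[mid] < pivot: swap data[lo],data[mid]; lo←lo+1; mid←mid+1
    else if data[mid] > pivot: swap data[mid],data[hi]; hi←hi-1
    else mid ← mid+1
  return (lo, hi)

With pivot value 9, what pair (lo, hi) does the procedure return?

lo=0 mid=0 hi=8
4<9: swap(0,0), lo=1 mid=1 ⇒ [4,5,19,7,9,11,12,6,20]
5<9: swap(1,1), lo=2 mid=2 ⇒ [4,5,19,7,9,11,12,6,20]
19>9: swap(2,8), hi=7 ⇒ [4,5,20,7,9,11,12,6,19]
20>9: swap(2,7), hi=6 ⇒ [4,5,6,7,9,11,12,20,19]
6<9: swap(2,2), lo=3 mid=3 ⇒ [4,5,6,7,9,11,12,20,19]
7<9: swap(3,3), lo=4 mid=4 ⇒ [4,5,6,7,9,11,12,20,19]
9=9: mid=5
11>9: swap(5,6), hi=5 ⇒ [4,5,6,7,9,12,11,20,19]
12>9: swap(5,5), hi=4 ⇒ [4,5,6,7,9,12,11,20,19]
done. lo=4 hi=4; data=[4,5,6,7,9,12,11,20,19]

(4, 4)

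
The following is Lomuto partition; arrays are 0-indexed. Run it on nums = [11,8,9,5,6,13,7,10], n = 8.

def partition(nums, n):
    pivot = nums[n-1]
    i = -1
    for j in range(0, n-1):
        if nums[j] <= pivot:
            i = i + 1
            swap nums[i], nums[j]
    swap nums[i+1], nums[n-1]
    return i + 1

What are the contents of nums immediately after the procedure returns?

pivot = nums[7] = 10; i = -1
j=0: nums[0]=11 > 10 → no swap
j=1: nums[1]=8 ≤ 10 → i=0, swap nums[0],nums[1] → [8,11,9,5,6,13,7,10]
j=2: nums[2]=9 ≤ 10 → i=1, swap nums[1],nums[2] → [8,9,11,5,6,13,7,10]
j=3: nums[3]=5 ≤ 10 → i=2, swap nums[2],nums[3] → [8,9,5,11,6,13,7,10]
j=4: nums[4]=6 ≤ 10 → i=3, swap nums[3],nums[4] → [8,9,5,6,11,13,7,10]
j=5: nums[5]=13 > 10 → no swap
j=6: nums[6]=7 ≤ 10 → i=4, swap nums[4],nums[6] → [8,9,5,6,7,13,11,10]
final swap nums[5],nums[7] → [8,9,5,6,7,10,11,13]; return 5

[8,9,5,6,7,10,11,13]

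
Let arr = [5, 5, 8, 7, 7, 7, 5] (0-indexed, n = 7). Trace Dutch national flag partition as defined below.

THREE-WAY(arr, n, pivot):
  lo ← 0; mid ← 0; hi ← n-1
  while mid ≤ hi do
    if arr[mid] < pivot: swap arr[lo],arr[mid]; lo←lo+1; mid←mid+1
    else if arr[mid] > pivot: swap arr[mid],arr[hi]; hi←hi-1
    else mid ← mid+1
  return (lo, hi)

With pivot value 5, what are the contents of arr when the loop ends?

pivot = 5; lo=0, mid=0, hi=6
arr[mid]=5=5: mid=1
arr[mid]=5=5: mid=2
arr[mid]=8>5: swap arr[2],arr[6]; hi=5 → [5, 5, 5, 7, 7, 7, 8]
arr[mid]=5=5: mid=3
arr[mid]=7>5: swap arr[3],arr[5]; hi=4 → [5, 5, 5, 7, 7, 7, 8]
arr[mid]=7>5: swap arr[3],arr[4]; hi=3 → [5, 5, 5, 7, 7, 7, 8]
arr[mid]=7>5: swap arr[3],arr[3]; hi=2 → [5, 5, 5, 7, 7, 7, 8]
end: lo=0, hi=2; arr = [5, 5, 5, 7, 7, 7, 8]

[5, 5, 5, 7, 7, 7, 8]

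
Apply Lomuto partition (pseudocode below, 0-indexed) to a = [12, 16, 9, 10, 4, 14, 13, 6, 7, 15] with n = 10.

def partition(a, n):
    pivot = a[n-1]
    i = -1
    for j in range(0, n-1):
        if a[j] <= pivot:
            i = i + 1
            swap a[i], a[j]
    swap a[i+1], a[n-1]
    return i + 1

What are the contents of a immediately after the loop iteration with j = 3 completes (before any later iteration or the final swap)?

[12, 9, 10, 16, 4, 14, 13, 6, 7, 15]

pivot=15, i=-1
j=0: 12≤15, i=0, swap(0,0) ⇒ [12, 16, 9, 10, 4, 14, 13, 6, 7, 15]
j=1: 16>15, skip
j=2: 9≤15, i=1, swap(1,2) ⇒ [12, 9, 16, 10, 4, 14, 13, 6, 7, 15]
j=3: 10≤15, i=2, swap(2,3) ⇒ [12, 9, 10, 16, 4, 14, 13, 6, 7, 15]
(after j=3) a = [12, 9, 10, 16, 4, 14, 13, 6, 7, 15]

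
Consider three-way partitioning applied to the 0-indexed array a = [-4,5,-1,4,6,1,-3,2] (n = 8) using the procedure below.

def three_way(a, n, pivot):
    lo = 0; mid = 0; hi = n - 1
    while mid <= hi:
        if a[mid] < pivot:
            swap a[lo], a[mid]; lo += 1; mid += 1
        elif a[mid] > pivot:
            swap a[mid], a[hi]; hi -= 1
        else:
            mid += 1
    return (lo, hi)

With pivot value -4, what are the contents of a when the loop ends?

lo=0 mid=0 hi=7
-4=-4: mid=1
5>-4: swap(1,7), hi=6 ⇒ [-4,2,-1,4,6,1,-3,5]
2>-4: swap(1,6), hi=5 ⇒ [-4,-3,-1,4,6,1,2,5]
-3>-4: swap(1,5), hi=4 ⇒ [-4,1,-1,4,6,-3,2,5]
1>-4: swap(1,4), hi=3 ⇒ [-4,6,-1,4,1,-3,2,5]
6>-4: swap(1,3), hi=2 ⇒ [-4,4,-1,6,1,-3,2,5]
4>-4: swap(1,2), hi=1 ⇒ [-4,-1,4,6,1,-3,2,5]
-1>-4: swap(1,1), hi=0 ⇒ [-4,-1,4,6,1,-3,2,5]
done. lo=0 hi=0; a=[-4,-1,4,6,1,-3,2,5]

[-4,-1,4,6,1,-3,2,5]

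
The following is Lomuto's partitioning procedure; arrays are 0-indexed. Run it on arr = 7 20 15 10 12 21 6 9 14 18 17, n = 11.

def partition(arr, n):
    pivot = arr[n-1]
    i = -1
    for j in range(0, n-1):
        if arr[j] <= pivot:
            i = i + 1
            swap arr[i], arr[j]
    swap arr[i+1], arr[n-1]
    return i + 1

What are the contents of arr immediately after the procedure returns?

7 15 10 12 6 9 14 17 20 18 21

pivot = arr[10] = 17; i = -1
j=0: arr[0]=7 ≤ 17 → i=0, swap arr[0],arr[0] (no change) → 7 20 15 10 12 21 6 9 14 18 17
j=1: arr[1]=20 > 17 → no swap
j=2: arr[2]=15 ≤ 17 → i=1, swap arr[1],arr[2] → 7 15 20 10 12 21 6 9 14 18 17
j=3: arr[3]=10 ≤ 17 → i=2, swap arr[2],arr[3] → 7 15 10 20 12 21 6 9 14 18 17
j=4: arr[4]=12 ≤ 17 → i=3, swap arr[3],arr[4] → 7 15 10 12 20 21 6 9 14 18 17
j=5: arr[5]=21 > 17 → no swap
j=6: arr[6]=6 ≤ 17 → i=4, swap arr[4],arr[6] → 7 15 10 12 6 21 20 9 14 18 17
j=7: arr[7]=9 ≤ 17 → i=5, swap arr[5],arr[7] → 7 15 10 12 6 9 20 21 14 18 17
j=8: arr[8]=14 ≤ 17 → i=6, swap arr[6],arr[8] → 7 15 10 12 6 9 14 21 20 18 17
j=9: arr[9]=18 > 17 → no swap
final swap arr[7],arr[10] → 7 15 10 12 6 9 14 17 20 18 21; return 7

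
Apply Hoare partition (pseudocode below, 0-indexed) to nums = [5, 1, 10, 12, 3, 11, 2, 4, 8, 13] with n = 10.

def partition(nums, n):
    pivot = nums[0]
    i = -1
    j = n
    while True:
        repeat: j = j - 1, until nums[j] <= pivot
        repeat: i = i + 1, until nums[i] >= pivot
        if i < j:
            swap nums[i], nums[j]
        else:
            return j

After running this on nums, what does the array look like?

[4, 1, 2, 3, 12, 11, 10, 5, 8, 13]

pivot = nums[0] = 5; i = -1, j = 10
j→7 (nums[7]=4≤5), i→0 (nums[0]=5≥5); i<j, swap → [4, 1, 10, 12, 3, 11, 2, 5, 8, 13]
j→6 (nums[6]=2≤5), i→2 (nums[2]=10≥5); i<j, swap → [4, 1, 2, 12, 3, 11, 10, 5, 8, 13]
j→4 (nums[4]=3≤5), i→3 (nums[3]=12≥5); i<j, swap → [4, 1, 2, 3, 12, 11, 10, 5, 8, 13]
j→3, i→4; i≥j, return j=3. nums = [4, 1, 2, 3, 12, 11, 10, 5, 8, 13]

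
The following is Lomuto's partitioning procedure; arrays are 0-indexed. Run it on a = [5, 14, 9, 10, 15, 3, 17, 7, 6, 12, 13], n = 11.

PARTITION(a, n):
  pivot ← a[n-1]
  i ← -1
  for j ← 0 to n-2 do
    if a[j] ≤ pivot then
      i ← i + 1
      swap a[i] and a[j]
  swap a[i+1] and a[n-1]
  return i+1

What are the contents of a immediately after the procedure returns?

pivot=13, i=-1
j=0: 5≤13, i=0, swap(0,0) ⇒ [5, 14, 9, 10, 15, 3, 17, 7, 6, 12, 13]
j=1: 14>13, skip
j=2: 9≤13, i=1, swap(1,2) ⇒ [5, 9, 14, 10, 15, 3, 17, 7, 6, 12, 13]
j=3: 10≤13, i=2, swap(2,3) ⇒ [5, 9, 10, 14, 15, 3, 17, 7, 6, 12, 13]
j=4: 15>13, skip
j=5: 3≤13, i=3, swap(3,5) ⇒ [5, 9, 10, 3, 15, 14, 17, 7, 6, 12, 13]
j=6: 17>13, skip
j=7: 7≤13, i=4, swap(4,7) ⇒ [5, 9, 10, 3, 7, 14, 17, 15, 6, 12, 13]
j=8: 6≤13, i=5, swap(5,8) ⇒ [5, 9, 10, 3, 7, 6, 17, 15, 14, 12, 13]
j=9: 12≤13, i=6, swap(6,9) ⇒ [5, 9, 10, 3, 7, 6, 12, 15, 14, 17, 13]
swap(7,10) ⇒ [5, 9, 10, 3, 7, 6, 12, 13, 14, 17, 15]; return 7

[5, 9, 10, 3, 7, 6, 12, 13, 14, 17, 15]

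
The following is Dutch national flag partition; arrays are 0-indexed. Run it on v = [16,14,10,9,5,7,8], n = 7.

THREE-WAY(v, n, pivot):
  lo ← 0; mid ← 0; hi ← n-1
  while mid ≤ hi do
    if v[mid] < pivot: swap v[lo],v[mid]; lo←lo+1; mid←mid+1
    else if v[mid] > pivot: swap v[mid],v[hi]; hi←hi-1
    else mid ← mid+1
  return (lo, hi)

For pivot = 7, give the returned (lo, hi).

(1, 1)

pivot = 7; lo=0, mid=0, hi=6
v[mid]=16>7: swap v[0],v[6]; hi=5 → [8,14,10,9,5,7,16]
v[mid]=8>7: swap v[0],v[5]; hi=4 → [7,14,10,9,5,8,16]
v[mid]=7=7: mid=1
v[mid]=14>7: swap v[1],v[4]; hi=3 → [7,5,10,9,14,8,16]
v[mid]=5<7: swap v[0],v[1]; lo=1,mid=2 → [5,7,10,9,14,8,16]
v[mid]=10>7: swap v[2],v[3]; hi=2 → [5,7,9,10,14,8,16]
v[mid]=9>7: swap v[2],v[2]; hi=1 → [5,7,9,10,14,8,16]
end: lo=1, hi=1; v = [5,7,9,10,14,8,16]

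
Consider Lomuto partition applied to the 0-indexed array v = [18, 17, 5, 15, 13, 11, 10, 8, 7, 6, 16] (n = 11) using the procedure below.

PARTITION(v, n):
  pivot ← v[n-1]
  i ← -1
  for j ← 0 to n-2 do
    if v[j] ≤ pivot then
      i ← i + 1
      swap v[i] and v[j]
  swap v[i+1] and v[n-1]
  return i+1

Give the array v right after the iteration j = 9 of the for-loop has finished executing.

[5, 15, 13, 11, 10, 8, 7, 6, 18, 17, 16]

pivot=16, i=-1
j=0: 18>16, skip
j=1: 17>16, skip
j=2: 5≤16, i=0, swap(0,2) ⇒ [5, 17, 18, 15, 13, 11, 10, 8, 7, 6, 16]
j=3: 15≤16, i=1, swap(1,3) ⇒ [5, 15, 18, 17, 13, 11, 10, 8, 7, 6, 16]
j=4: 13≤16, i=2, swap(2,4) ⇒ [5, 15, 13, 17, 18, 11, 10, 8, 7, 6, 16]
j=5: 11≤16, i=3, swap(3,5) ⇒ [5, 15, 13, 11, 18, 17, 10, 8, 7, 6, 16]
j=6: 10≤16, i=4, swap(4,6) ⇒ [5, 15, 13, 11, 10, 17, 18, 8, 7, 6, 16]
j=7: 8≤16, i=5, swap(5,7) ⇒ [5, 15, 13, 11, 10, 8, 18, 17, 7, 6, 16]
j=8: 7≤16, i=6, swap(6,8) ⇒ [5, 15, 13, 11, 10, 8, 7, 17, 18, 6, 16]
j=9: 6≤16, i=7, swap(7,9) ⇒ [5, 15, 13, 11, 10, 8, 7, 6, 18, 17, 16]
(after j=9) v = [5, 15, 13, 11, 10, 8, 7, 6, 18, 17, 16]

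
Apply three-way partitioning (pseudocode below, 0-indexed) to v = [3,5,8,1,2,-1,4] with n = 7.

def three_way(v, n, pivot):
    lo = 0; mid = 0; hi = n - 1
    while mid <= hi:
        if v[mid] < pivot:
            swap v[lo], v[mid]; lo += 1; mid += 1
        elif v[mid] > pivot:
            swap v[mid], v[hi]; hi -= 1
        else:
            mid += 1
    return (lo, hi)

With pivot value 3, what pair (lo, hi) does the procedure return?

pivot = 3; lo=0, mid=0, hi=6
v[mid]=3=3: mid=1
v[mid]=5>3: swap v[1],v[6]; hi=5 → [3,4,8,1,2,-1,5]
v[mid]=4>3: swap v[1],v[5]; hi=4 → [3,-1,8,1,2,4,5]
v[mid]=-1<3: swap v[0],v[1]; lo=1,mid=2 → [-1,3,8,1,2,4,5]
v[mid]=8>3: swap v[2],v[4]; hi=3 → [-1,3,2,1,8,4,5]
v[mid]=2<3: swap v[1],v[2]; lo=2,mid=3 → [-1,2,3,1,8,4,5]
v[mid]=1<3: swap v[2],v[3]; lo=3,mid=4 → [-1,2,1,3,8,4,5]
end: lo=3, hi=3; v = [-1,2,1,3,8,4,5]

(3, 3)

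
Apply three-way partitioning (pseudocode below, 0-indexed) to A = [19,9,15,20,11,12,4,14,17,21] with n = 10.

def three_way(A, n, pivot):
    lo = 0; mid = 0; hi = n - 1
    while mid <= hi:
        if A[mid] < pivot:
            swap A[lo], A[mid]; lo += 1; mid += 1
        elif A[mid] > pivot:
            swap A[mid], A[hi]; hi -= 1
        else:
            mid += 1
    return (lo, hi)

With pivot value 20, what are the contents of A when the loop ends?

[19,9,15,11,12,4,14,17,20,21]

pivot = 20; lo=0, mid=0, hi=9
A[mid]=19<20: swap A[0],A[0]; lo=1,mid=1 → [19,9,15,20,11,12,4,14,17,21]
A[mid]=9<20: swap A[1],A[1]; lo=2,mid=2 → [19,9,15,20,11,12,4,14,17,21]
A[mid]=15<20: swap A[2],A[2]; lo=3,mid=3 → [19,9,15,20,11,12,4,14,17,21]
A[mid]=20=20: mid=4
A[mid]=11<20: swap A[3],A[4]; lo=4,mid=5 → [19,9,15,11,20,12,4,14,17,21]
A[mid]=12<20: swap A[4],A[5]; lo=5,mid=6 → [19,9,15,11,12,20,4,14,17,21]
A[mid]=4<20: swap A[5],A[6]; lo=6,mid=7 → [19,9,15,11,12,4,20,14,17,21]
A[mid]=14<20: swap A[6],A[7]; lo=7,mid=8 → [19,9,15,11,12,4,14,20,17,21]
A[mid]=17<20: swap A[7],A[8]; lo=8,mid=9 → [19,9,15,11,12,4,14,17,20,21]
A[mid]=21>20: swap A[9],A[9]; hi=8 → [19,9,15,11,12,4,14,17,20,21]
end: lo=8, hi=8; A = [19,9,15,11,12,4,14,17,20,21]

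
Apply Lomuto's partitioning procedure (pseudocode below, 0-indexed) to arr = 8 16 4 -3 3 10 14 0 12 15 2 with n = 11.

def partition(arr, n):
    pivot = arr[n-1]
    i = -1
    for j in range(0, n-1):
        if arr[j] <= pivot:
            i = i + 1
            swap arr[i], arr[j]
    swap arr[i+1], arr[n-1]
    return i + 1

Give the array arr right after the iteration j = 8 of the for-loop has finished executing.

pivot = arr[10] = 2; i = -1
j=0: arr[0]=8 > 2 → no swap
j=1: arr[1]=16 > 2 → no swap
j=2: arr[2]=4 > 2 → no swap
j=3: arr[3]=-3 ≤ 2 → i=0, swap arr[0],arr[3] → -3 16 4 8 3 10 14 0 12 15 2
j=4: arr[4]=3 > 2 → no swap
j=5: arr[5]=10 > 2 → no swap
j=6: arr[6]=14 > 2 → no swap
j=7: arr[7]=0 ≤ 2 → i=1, swap arr[1],arr[7] → -3 0 4 8 3 10 14 16 12 15 2
j=8: arr[8]=12 > 2 → no swap
(after j=8) arr = -3 0 4 8 3 10 14 16 12 15 2

-3 0 4 8 3 10 14 16 12 15 2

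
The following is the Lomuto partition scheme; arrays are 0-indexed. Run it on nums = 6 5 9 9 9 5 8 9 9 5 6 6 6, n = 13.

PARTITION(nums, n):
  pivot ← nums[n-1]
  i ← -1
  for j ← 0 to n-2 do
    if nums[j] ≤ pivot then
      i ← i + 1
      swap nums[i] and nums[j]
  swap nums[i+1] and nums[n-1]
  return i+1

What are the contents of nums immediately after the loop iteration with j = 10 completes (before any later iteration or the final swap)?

pivot=6, i=-1
j=0: 6≤6, i=0, swap(0,0) ⇒ 6 5 9 9 9 5 8 9 9 5 6 6 6
j=1: 5≤6, i=1, swap(1,1) ⇒ 6 5 9 9 9 5 8 9 9 5 6 6 6
j=2: 9>6, skip
j=3: 9>6, skip
j=4: 9>6, skip
j=5: 5≤6, i=2, swap(2,5) ⇒ 6 5 5 9 9 9 8 9 9 5 6 6 6
j=6: 8>6, skip
j=7: 9>6, skip
j=8: 9>6, skip
j=9: 5≤6, i=3, swap(3,9) ⇒ 6 5 5 5 9 9 8 9 9 9 6 6 6
j=10: 6≤6, i=4, swap(4,10) ⇒ 6 5 5 5 6 9 8 9 9 9 9 6 6
(after j=10) nums = 6 5 5 5 6 9 8 9 9 9 9 6 6

6 5 5 5 6 9 8 9 9 9 9 6 6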